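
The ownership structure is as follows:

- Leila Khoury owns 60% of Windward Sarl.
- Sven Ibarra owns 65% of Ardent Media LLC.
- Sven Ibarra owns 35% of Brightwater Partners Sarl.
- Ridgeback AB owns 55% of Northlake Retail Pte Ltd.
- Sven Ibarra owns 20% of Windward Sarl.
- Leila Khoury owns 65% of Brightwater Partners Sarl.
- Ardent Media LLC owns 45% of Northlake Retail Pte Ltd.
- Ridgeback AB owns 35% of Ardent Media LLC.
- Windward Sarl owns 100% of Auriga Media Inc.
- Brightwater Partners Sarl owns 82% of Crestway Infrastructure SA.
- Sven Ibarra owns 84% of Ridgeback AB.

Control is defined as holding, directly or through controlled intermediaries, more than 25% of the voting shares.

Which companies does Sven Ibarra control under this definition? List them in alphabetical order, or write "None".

Sven holds 35% of Brightwater, so Sven controls Brightwater.
Sven holds 84% of Ridgeback, so Sven controls Ridgeback.
Sven and Ridgeback together hold 65% + 35% = 100% of Ardent, so Sven controls Ardent.
Brightwater holds 82% of Crestway, so Sven controls Crestway.
Ridgeback and Ardent together hold 55% + 45% = 100% of Northlake, so Sven controls Northlake.
No other company's threshold is met.

Ardent Media LLC, Brightwater Partners Sarl, Crestway Infrastructure SA, Northlake Retail Pte Ltd, Ridgeback AB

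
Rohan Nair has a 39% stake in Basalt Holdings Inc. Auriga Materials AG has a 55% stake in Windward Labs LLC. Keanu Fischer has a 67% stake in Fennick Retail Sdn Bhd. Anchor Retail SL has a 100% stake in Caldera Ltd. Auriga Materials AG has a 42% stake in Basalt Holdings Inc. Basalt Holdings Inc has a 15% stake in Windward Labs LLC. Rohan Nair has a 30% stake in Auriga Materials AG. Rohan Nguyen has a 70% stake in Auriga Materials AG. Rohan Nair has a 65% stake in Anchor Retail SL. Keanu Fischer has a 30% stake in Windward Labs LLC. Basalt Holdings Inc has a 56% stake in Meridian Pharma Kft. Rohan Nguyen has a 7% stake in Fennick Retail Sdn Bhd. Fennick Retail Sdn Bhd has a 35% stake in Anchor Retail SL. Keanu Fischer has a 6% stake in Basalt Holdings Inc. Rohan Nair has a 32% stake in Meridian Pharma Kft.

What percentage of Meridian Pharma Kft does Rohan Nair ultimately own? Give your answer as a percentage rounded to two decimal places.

60.90%

Rohan Nair reaches Meridian along 3 paths.
Direct stake: 32% = 32%.
Via Auriga → Basalt: 30% × 42% × 56% = 7.056%.
Via Basalt: 39% × 56% = 21.84%.
Total: 32% + 7.056% + 21.84% = 60.896%.
Rounded: 60.90%.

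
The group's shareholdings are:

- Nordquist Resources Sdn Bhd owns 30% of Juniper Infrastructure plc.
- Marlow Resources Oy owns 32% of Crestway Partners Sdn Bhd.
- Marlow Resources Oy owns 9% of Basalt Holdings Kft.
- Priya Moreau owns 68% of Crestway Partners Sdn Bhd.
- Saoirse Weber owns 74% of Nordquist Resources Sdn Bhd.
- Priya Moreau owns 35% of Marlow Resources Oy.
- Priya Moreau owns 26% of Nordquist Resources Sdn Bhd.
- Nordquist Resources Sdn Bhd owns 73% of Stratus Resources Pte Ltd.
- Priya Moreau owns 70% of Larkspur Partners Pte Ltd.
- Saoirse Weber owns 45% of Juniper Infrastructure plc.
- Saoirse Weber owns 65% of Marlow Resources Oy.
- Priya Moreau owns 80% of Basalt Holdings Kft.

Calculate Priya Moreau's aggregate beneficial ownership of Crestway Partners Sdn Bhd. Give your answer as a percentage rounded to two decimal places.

Priya reaches Crestway along 2 paths.
Direct stake: 68% = 68%.
Via Marlow: 35% × 32% = 11.2%.
Total: 68% + 11.2% = 79.2%.
Rounded: 79.20%.

79.20%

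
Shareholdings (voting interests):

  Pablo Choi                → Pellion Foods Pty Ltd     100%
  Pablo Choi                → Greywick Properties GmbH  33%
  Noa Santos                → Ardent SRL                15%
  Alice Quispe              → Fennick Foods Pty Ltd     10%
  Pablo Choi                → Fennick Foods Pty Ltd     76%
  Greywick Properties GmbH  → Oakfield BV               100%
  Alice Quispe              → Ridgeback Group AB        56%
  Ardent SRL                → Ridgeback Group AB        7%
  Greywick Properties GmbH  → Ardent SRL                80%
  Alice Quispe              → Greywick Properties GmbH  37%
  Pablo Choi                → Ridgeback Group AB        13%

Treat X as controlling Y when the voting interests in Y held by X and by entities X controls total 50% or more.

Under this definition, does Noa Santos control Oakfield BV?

Noa's largest direct stake is 15% in Ardent, which does not meet the threshold, so Noa controls no company.
Neither Noa nor any entity Noa controls holds any voting interest in Oakfield.
So Noa does not control Oakfield.

No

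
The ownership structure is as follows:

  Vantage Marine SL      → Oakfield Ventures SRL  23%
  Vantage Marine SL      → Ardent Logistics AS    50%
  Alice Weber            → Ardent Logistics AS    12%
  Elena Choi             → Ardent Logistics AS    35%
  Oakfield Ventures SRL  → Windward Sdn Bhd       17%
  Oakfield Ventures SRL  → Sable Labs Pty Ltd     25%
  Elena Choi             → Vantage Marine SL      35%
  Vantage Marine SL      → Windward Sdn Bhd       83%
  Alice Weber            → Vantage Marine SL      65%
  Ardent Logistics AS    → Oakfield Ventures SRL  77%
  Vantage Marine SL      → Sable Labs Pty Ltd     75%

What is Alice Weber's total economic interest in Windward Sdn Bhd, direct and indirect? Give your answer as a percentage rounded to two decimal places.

Alice reaches Windward along 4 paths.
Via Vantage: 65% × 83% = 53.95%.
Via Vantage → Oakfield: 65% × 23% × 17% = 2.5415%.
Via Vantage → Ardent → Oakfield: 65% × 50% × 77% × 17% = 4.25425%.
Via Ardent → Oakfield: 12% × 77% × 17% = 1.5708%.
Total: 53.95% + 2.5415% + 4.25425% + 1.5708% = 62.31655%.
Rounded: 62.32%.

62.32%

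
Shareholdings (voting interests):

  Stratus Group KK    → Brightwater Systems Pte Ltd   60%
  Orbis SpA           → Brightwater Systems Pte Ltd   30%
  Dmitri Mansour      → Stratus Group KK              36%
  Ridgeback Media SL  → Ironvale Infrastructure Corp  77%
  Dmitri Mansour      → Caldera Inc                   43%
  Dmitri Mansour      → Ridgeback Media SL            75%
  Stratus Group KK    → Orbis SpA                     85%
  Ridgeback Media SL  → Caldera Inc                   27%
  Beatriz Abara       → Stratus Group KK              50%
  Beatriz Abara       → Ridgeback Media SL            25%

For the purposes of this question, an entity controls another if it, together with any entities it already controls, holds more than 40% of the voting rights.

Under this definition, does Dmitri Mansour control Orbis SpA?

Dmitri holds 75% of Ridgeback, so Dmitri controls Ridgeback.
Ridgeback holds 77% of Ironvale, so Dmitri controls Ironvale.
Dmitri and Ridgeback together hold 43% + 27% = 70% of Caldera, so Dmitri controls Caldera.
Neither Dmitri nor any entity Dmitri controls holds any voting interest in Orbis.
So Dmitri does not control Orbis.

No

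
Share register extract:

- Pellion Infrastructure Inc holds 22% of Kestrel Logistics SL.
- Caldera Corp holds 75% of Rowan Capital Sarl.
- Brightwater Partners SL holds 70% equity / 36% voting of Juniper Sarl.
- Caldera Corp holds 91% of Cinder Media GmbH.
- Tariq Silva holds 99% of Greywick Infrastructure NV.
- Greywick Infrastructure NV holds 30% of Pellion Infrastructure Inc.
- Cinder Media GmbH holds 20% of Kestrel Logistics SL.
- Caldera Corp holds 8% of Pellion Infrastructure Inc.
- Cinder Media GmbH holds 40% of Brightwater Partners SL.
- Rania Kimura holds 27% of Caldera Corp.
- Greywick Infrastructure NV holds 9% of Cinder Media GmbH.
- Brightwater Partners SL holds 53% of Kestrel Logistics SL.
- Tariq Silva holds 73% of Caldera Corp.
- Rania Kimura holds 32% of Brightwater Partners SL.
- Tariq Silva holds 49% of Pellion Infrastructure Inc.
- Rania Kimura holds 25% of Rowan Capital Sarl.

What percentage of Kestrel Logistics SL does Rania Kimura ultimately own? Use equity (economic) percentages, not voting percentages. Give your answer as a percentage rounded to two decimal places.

Rania reaches Kestrel along 4 paths.
Via Caldera → Cinder → Brightwater: 27% × 91% × 40% × 53% = 5.20884%.
Via Brightwater: 32% × 53% = 16.96%.
Via Caldera → Cinder: 27% × 91% × 20% = 4.914%.
Via Caldera → Pellion: 27% × 8% × 22% = 0.4752%.
Total: 5.20884% + 16.96% + 4.914% + 0.4752% = 27.55804%.
Rounded: 27.56%.

27.56%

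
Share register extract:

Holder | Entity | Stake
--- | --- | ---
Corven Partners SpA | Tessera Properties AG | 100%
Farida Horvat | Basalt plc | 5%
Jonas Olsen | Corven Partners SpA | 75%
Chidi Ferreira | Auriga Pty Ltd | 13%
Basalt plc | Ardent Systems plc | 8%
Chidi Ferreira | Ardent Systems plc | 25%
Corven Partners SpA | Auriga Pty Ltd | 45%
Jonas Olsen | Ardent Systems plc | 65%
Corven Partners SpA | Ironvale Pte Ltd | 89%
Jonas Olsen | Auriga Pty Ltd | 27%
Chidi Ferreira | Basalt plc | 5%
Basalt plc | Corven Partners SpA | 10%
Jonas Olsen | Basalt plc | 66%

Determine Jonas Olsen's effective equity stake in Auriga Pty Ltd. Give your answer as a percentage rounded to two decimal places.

Jonas reaches Auriga along 3 paths.
Direct stake: 27% = 27%.
Via Basalt → Corven: 66% × 10% × 45% = 2.97%.
Via Corven: 75% × 45% = 33.75%.
Total: 27% + 2.97% + 33.75% = 63.72%.

63.72%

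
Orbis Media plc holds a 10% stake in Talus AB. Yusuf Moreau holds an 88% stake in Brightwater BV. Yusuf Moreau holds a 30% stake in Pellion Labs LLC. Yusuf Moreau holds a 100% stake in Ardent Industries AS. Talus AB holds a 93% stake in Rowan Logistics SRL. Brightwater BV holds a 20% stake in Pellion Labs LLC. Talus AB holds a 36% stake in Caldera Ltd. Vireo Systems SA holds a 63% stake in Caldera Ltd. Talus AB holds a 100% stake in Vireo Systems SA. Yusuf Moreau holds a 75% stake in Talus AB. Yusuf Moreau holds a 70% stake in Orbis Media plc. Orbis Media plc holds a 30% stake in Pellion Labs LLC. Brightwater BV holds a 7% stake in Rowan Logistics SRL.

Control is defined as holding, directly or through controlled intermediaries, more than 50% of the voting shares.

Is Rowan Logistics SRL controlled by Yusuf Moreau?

Yusuf holds 88% of Brightwater, so Yusuf controls Brightwater.
Yusuf holds 70% of Orbis, so Yusuf controls Orbis.
Orbis and Yusuf together hold 10% + 75% = 85% of Talus, so Yusuf controls Talus.
Brightwater and Talus together hold 7% + 93% = 100% of Rowan, so Yusuf controls Rowan.

Yes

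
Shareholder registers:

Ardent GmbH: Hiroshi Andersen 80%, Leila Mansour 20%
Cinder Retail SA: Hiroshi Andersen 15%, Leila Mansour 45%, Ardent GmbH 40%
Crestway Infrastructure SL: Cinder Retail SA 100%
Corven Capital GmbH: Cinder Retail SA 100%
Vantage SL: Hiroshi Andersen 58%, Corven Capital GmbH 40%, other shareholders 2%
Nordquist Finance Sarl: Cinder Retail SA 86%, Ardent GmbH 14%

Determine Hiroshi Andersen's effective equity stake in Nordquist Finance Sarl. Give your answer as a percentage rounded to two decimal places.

Hiroshi reaches Nordquist along 3 paths.
Via Cinder: 15% × 86% = 12.9%.
Via Ardent → Cinder: 80% × 40% × 86% = 27.52%.
Via Ardent: 80% × 14% = 11.2%.
Total: 12.9% + 27.52% + 11.2% = 51.62%.

51.62%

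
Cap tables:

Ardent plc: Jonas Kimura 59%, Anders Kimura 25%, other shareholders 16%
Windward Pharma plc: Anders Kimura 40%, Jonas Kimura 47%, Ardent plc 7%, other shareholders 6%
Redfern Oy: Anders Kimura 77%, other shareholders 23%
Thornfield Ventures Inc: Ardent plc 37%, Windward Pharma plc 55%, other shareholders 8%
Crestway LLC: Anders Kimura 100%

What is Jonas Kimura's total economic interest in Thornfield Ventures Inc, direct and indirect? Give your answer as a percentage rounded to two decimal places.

Jonas reaches Thornfield along 3 paths.
Via Ardent: 59% × 37% = 21.83%.
Via Windward: 47% × 55% = 25.85%.
Via Ardent → Windward: 59% × 7% × 55% = 2.2715%.
Total: 21.83% + 25.85% + 2.2715% = 49.9515%.
Rounded: 49.95%.

49.95%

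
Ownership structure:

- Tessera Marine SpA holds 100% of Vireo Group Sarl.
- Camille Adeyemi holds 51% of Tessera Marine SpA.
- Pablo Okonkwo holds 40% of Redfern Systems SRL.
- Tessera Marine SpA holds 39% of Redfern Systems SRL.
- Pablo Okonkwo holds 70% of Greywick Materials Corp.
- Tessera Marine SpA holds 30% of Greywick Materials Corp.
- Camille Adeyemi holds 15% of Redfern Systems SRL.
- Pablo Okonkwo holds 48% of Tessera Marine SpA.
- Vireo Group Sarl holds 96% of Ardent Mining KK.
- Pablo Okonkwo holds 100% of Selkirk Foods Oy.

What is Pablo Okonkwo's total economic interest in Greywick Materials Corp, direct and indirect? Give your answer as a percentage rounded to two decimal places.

Pablo reaches Greywick along 2 paths.
Direct stake: 70% = 70%.
Via Tessera: 48% × 30% = 14.4%.
Total: 70% + 14.4% = 84.4%.
Rounded: 84.40%.

84.40%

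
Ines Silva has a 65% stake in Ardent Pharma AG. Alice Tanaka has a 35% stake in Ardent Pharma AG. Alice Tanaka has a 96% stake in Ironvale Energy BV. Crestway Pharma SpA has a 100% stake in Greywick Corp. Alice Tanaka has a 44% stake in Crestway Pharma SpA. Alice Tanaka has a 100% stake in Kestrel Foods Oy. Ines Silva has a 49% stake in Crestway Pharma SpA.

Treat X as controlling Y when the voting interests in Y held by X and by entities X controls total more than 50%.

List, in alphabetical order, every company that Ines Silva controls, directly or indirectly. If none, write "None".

Ardent Pharma AG

Ines holds 65% of Ardent, so Ines controls Ardent.
No other company's threshold is met.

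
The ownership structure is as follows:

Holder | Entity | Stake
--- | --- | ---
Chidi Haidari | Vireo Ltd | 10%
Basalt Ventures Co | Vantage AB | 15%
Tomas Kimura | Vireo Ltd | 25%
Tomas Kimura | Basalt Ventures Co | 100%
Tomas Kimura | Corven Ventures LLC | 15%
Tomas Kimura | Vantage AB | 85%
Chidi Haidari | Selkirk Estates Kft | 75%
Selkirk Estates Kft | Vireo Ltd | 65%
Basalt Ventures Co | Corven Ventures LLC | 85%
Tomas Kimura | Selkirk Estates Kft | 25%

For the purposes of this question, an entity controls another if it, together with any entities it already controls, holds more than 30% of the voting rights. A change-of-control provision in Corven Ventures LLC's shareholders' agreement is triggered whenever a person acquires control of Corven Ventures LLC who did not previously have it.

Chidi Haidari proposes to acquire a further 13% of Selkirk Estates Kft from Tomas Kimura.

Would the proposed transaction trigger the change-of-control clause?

No

The purchase adds only to Chidi's holdings (Tomas's stake shrinks), so Chidi is the only person who could newly come to control Corven.
Chidi holds 75% of Selkirk, so Chidi controls Selkirk.
Chidi and Selkirk together hold 10% + 65% = 75% of Vireo, so Chidi controls Vireo.
Neither Chidi nor any entity Chidi controls holds any voting interest in Corven.
So before the transaction, Chidi does not control Corven.
After the purchase, Chidi's direct stake in Selkirk rises to 75% + 13% = 88%, and Tomas's stake falls to 12%.
Chidi holds 88% of Selkirk, so Chidi controls Selkirk.
After the transaction, neither Chidi nor any entity Chidi controls holds a voting interest in Corven, so Chidi still does not control it.
No new person acquires control, so the clause is not triggered.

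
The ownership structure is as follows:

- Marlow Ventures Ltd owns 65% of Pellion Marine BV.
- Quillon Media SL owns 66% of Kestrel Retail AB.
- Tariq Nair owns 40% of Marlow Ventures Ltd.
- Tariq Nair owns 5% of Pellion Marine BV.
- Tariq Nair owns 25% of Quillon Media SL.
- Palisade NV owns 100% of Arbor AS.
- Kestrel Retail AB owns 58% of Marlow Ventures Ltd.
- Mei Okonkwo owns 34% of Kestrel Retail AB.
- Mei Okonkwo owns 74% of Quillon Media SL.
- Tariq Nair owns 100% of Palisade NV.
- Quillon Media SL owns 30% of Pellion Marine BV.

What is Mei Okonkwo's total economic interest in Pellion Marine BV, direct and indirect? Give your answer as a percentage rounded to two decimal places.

53.43%

Mei reaches Pellion along 3 paths.
Via Quillon: 74% × 30% = 22.2%.
Via Quillon → Kestrel → Marlow: 74% × 66% × 58% × 65% = 18.41268%.
Via Kestrel → Marlow: 34% × 58% × 65% = 12.818%.
Total: 22.2% + 18.41268% + 12.818% = 53.43068%.
Rounded: 53.43%.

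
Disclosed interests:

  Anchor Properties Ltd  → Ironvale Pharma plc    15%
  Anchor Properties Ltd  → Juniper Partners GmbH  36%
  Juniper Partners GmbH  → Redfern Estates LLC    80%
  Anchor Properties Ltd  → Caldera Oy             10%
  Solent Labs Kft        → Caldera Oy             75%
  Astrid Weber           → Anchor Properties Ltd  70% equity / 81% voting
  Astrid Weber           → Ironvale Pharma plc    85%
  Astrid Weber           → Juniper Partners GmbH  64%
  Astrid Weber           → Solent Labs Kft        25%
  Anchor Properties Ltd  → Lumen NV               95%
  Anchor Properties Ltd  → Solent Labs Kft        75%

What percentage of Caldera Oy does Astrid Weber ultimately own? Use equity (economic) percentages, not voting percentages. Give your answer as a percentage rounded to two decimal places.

65.13%

Astrid reaches Caldera along 3 paths.
Via Anchor → Solent: 70% × 75% × 75% = 39.375%.
Via Solent: 25% × 75% = 18.75%.
Via Anchor: 70% × 10% = 7%.
Total: 39.375% + 18.75% + 7% = 65.125%.
Rounded: 65.13%.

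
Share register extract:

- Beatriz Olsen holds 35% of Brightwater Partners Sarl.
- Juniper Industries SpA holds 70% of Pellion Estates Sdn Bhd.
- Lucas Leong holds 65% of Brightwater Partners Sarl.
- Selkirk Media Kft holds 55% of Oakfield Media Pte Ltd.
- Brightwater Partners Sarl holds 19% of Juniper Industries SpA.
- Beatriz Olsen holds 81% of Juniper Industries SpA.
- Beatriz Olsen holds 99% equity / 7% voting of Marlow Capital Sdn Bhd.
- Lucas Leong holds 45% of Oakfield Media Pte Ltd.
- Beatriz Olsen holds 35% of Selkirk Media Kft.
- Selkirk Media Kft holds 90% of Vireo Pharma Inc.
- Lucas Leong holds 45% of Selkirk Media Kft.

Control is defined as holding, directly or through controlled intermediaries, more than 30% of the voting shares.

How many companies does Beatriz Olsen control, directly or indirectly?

Beatriz holds 35% of Brightwater, so Beatriz controls Brightwater.
Beatriz holds 35% of Selkirk, so Beatriz controls Selkirk.
Beatriz and Brightwater together hold 81% + 19% = 100% of Juniper, so Beatriz controls Juniper.
Selkirk holds 55% of Oakfield, so Beatriz controls Oakfield.
Selkirk holds 90% of Vireo, so Beatriz controls Vireo.
Juniper holds 70% of Pellion, so Beatriz controls Pellion.
No other company's threshold is met.
Beatriz controls 6 companies.

6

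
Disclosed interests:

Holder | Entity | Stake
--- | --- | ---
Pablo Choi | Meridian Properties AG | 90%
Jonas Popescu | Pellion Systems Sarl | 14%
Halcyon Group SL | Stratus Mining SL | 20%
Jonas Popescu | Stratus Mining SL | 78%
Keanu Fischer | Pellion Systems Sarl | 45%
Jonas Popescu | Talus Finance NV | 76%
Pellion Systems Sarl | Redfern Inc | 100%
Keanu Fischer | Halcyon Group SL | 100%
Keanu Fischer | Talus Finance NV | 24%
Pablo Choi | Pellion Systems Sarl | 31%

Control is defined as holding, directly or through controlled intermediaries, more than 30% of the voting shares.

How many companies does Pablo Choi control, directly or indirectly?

Pablo holds 31% of Pellion, so Pablo controls Pellion.
Pellion holds 100% of Redfern, so Pablo controls Redfern.
Pablo holds 90% of Meridian, so Pablo controls Meridian.
No other company's threshold is met.
Pablo controls 3 companies.

3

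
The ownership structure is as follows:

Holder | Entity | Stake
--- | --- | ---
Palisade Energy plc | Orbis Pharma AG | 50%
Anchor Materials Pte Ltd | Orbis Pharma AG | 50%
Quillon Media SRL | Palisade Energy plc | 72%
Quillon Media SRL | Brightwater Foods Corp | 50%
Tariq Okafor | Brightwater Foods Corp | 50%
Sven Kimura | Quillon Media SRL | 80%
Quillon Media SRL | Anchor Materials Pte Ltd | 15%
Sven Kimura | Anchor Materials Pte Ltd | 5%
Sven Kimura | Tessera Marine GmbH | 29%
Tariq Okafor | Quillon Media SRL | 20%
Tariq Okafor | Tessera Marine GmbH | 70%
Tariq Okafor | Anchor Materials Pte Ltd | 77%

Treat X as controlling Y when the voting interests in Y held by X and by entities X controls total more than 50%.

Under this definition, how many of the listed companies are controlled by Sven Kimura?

2

Sven holds 80% of Quillon, so Sven controls Quillon.
Quillon holds 72% of Palisade, so Sven controls Palisade.
No other company's threshold is met.
Sven controls 2 companies.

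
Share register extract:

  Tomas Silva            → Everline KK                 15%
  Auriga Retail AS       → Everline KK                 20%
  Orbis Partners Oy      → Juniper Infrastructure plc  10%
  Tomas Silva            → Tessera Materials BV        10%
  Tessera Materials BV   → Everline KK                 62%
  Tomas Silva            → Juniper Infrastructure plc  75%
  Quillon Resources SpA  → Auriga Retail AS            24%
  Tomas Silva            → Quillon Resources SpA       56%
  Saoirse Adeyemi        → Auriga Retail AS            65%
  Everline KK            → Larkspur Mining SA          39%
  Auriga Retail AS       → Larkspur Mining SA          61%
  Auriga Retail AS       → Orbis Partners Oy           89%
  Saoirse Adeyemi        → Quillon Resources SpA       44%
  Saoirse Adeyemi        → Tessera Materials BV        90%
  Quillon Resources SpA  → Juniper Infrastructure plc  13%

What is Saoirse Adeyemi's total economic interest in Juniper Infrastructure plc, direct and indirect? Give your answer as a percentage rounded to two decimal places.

Saoirse reaches Juniper along 3 paths.
Via Quillon → Auriga → Orbis: 44% × 24% × 89% × 10% = 0.93984%.
Via Auriga → Orbis: 65% × 89% × 10% = 5.785%.
Via Quillon: 44% × 13% = 5.72%.
Total: 0.93984% + 5.785% + 5.72% = 12.44484%.
Rounded: 12.44%.

12.44%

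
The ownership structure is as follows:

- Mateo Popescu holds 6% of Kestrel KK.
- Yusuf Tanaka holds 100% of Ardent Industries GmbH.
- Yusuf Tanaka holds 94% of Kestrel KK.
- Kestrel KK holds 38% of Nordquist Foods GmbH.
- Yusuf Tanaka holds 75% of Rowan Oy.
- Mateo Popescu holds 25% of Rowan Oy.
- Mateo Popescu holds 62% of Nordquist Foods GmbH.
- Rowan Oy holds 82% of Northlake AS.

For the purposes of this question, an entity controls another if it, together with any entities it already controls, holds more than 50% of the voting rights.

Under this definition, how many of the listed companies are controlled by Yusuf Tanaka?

4

Yusuf holds 75% of Rowan, so Yusuf controls Rowan.
Yusuf holds 94% of Kestrel, so Yusuf controls Kestrel.
Yusuf holds 100% of Ardent, so Yusuf controls Ardent.
Rowan holds 82% of Northlake, so Yusuf controls Northlake.
No other company's threshold is met.
Yusuf controls 4 companies.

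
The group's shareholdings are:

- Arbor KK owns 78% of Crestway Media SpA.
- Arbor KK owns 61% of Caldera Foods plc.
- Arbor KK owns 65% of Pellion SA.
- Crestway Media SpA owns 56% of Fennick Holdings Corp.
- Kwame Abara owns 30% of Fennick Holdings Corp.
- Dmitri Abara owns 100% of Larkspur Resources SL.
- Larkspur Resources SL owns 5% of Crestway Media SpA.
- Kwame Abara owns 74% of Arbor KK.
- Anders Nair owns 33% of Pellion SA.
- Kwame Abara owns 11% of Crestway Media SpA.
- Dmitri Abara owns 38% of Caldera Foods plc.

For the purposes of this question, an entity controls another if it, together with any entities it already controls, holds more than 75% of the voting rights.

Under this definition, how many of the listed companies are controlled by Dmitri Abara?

Dmitri holds 100% of Larkspur, so Dmitri controls Larkspur.
No other company's threshold is met.
Dmitri controls 1 company.

1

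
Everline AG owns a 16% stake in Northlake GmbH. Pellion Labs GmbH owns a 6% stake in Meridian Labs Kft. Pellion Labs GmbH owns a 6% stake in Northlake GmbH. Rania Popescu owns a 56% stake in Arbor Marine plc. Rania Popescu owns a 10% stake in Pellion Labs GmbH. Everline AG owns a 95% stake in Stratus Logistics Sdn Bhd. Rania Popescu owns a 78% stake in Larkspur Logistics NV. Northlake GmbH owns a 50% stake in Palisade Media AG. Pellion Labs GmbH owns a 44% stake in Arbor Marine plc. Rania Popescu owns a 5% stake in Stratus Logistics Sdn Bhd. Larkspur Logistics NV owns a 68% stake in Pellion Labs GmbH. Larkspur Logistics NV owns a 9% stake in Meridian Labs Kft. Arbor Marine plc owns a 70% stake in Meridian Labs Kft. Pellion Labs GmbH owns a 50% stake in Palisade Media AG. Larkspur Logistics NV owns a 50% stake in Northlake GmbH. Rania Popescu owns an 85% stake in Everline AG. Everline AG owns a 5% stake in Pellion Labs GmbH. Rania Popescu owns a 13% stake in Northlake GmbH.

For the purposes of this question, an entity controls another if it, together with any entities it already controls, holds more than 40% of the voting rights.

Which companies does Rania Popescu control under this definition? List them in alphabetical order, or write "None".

Arbor Marine plc, Everline AG, Larkspur Logistics NV, Meridian Labs Kft, Northlake GmbH, Palisade Media AG, Pellion Labs GmbH, Stratus Logistics Sdn Bhd

Rania holds 78% of Larkspur, so Rania controls Larkspur.
Rania holds 85% of Everline, so Rania controls Everline.
Everline and Rania together hold 95% + 5% = 100% of Stratus, so Rania controls Stratus.
Everline and Rania and Larkspur together hold 5% + 10% + 68% = 83% of Pellion, so Rania controls Pellion.
Rania and Pellion together hold 56% + 44% = 100% of Arbor, so Rania controls Arbor.
Rania and Everline and Larkspur and Pellion together hold 13% + 16% + 50% + 6% = 85% of Northlake, so Rania controls Northlake.
Larkspur and Pellion and Arbor together hold 9% + 6% + 70% = 85% of Meridian, so Rania controls Meridian.
Northlake and Pellion together hold 50% + 50% = 100% of Palisade, so Rania controls Palisade.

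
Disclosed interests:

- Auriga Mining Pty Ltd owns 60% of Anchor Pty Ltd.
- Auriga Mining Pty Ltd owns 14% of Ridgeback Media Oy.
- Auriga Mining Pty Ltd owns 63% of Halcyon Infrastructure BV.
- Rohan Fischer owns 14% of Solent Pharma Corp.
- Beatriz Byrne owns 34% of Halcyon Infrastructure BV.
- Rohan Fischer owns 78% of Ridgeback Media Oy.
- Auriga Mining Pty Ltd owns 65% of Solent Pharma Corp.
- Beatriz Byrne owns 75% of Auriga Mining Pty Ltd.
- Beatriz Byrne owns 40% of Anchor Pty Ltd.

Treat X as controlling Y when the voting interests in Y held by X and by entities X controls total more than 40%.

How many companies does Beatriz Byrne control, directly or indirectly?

Beatriz holds 75% of Auriga, so Beatriz controls Auriga.
Beatriz and Auriga together hold 34% + 63% = 97% of Halcyon, so Beatriz controls Halcyon.
Beatriz and Auriga together hold 40% + 60% = 100% of Anchor, so Beatriz controls Anchor.
Auriga holds 65% of Solent, so Beatriz controls Solent.
No other company's threshold is met.
Beatriz controls 4 companies.

4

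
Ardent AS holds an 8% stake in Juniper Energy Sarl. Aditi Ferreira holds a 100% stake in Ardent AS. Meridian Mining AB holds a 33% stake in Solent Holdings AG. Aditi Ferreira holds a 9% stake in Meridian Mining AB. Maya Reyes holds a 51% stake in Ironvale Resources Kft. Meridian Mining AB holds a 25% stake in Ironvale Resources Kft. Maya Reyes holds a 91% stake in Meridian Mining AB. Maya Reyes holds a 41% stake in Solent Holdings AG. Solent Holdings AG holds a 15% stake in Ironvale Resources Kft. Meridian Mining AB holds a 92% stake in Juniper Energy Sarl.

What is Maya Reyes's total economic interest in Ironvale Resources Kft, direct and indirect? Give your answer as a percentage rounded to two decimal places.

Maya reaches Ironvale along 4 paths.
Via Meridian → Solent: 91% × 33% × 15% = 4.5045%.
Via Solent: 41% × 15% = 6.15%.
Direct stake: 51% = 51%.
Via Meridian: 91% × 25% = 22.75%.
Total: 4.5045% + 6.15% + 51% + 22.75% = 84.4045%.
Rounded: 84.40%.

84.40%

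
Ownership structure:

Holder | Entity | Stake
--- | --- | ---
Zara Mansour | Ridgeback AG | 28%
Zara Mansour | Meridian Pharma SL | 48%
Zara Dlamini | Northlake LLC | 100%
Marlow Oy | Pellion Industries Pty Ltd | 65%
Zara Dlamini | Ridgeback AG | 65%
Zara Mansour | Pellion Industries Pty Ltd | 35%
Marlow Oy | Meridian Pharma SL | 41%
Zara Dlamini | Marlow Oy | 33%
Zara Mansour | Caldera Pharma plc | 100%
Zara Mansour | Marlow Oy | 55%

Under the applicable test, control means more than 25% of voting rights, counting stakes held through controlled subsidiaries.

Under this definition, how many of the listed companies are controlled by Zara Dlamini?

5

Zara Dlamini holds 33% of Marlow, so Zara Dlamini controls Marlow.
Marlow holds 41% of Meridian, so Zara Dlamini controls Meridian.
Zara Dlamini holds 100% of Northlake, so Zara Dlamini controls Northlake.
Marlow holds 65% of Pellion, so Zara Dlamini controls Pellion.
Zara Dlamini holds 65% of Ridgeback, so Zara Dlamini controls Ridgeback.
No other company's threshold is met.
Zara Dlamini controls 5 companies.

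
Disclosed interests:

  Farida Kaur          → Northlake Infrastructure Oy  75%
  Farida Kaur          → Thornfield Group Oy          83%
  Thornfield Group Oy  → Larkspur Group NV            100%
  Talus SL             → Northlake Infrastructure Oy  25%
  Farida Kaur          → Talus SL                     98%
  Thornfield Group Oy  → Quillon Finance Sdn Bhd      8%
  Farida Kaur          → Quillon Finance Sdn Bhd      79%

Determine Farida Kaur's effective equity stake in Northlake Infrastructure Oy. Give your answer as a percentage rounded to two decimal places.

99.50%

Farida reaches Northlake along 2 paths.
Via Talus: 98% × 25% = 24.5%.
Direct stake: 75% = 75%.
Total: 24.5% + 75% = 99.5%.
Rounded: 99.50%.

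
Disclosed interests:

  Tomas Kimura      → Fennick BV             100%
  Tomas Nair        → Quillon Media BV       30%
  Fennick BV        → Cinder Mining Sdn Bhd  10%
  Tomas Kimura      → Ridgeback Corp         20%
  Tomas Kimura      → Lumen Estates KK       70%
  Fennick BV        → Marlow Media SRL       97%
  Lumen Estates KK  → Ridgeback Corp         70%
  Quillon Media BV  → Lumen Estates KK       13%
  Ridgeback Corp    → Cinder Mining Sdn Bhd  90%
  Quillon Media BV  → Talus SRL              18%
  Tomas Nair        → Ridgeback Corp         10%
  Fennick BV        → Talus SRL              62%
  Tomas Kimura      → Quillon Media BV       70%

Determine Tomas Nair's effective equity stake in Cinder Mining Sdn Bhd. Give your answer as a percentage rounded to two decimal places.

11.46%

Tomas Nair reaches Cinder along 2 paths.
Via Ridgeback: 10% × 90% = 9%.
Via Quillon → Lumen → Ridgeback: 30% × 13% × 70% × 90% = 2.457%.
Total: 9% + 2.457% = 11.457%.
Rounded: 11.46%.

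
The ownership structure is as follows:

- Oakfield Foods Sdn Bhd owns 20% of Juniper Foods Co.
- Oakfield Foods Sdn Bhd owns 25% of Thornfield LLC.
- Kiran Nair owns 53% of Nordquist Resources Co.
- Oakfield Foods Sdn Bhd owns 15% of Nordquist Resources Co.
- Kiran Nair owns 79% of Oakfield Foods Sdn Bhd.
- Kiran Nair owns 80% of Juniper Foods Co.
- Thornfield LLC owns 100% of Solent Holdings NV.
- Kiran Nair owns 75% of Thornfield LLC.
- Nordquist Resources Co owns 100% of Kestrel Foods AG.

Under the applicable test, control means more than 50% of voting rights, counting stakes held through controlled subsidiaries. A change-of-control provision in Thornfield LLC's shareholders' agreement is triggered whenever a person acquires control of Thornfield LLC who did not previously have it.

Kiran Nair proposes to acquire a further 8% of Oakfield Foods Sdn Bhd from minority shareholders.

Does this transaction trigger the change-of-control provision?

The purchase changes only Kiran's holdings, so Kiran is the only person who could newly come to control Thornfield.
Kiran holds 79% of Oakfield, so Kiran controls Oakfield.
Kiran and Oakfield together hold 75% + 25% = 100% of Thornfield, so Kiran controls Thornfield.
So Kiran already controls Thornfield before the transaction.
After the purchase, Kiran's direct stake in Oakfield rises to 79% + 8% = 87%.
Kiran controlled Thornfield already, so this is not a new person acquiring control; every other person's position is unchanged or reduced.
No new person acquires control, so the clause is not triggered.

No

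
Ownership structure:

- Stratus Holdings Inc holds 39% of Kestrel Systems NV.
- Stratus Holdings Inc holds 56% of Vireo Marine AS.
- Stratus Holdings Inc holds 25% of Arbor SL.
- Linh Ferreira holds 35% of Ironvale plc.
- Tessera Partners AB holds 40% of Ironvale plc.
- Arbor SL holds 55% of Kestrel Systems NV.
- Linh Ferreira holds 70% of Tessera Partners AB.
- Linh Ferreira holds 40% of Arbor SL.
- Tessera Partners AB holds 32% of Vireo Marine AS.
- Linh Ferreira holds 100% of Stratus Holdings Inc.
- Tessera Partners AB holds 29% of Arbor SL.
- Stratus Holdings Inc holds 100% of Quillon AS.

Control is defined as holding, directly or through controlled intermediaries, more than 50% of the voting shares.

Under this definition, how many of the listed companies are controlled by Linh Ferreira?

7

Linh holds 100% of Stratus, so Linh controls Stratus.
Linh holds 70% of Tessera, so Linh controls Tessera.
Linh and Tessera together hold 35% + 40% = 75% of Ironvale, so Linh controls Ironvale.
Tessera and Linh and Stratus together hold 29% + 40% + 25% = 94% of Arbor, so Linh controls Arbor.
Stratus and Tessera together hold 56% + 32% = 88% of Vireo, so Linh controls Vireo.
Stratus holds 100% of Quillon, so Linh controls Quillon.
Stratus and Arbor together hold 39% + 55% = 94% of Kestrel, so Linh controls Kestrel.
Linh controls 7 companies.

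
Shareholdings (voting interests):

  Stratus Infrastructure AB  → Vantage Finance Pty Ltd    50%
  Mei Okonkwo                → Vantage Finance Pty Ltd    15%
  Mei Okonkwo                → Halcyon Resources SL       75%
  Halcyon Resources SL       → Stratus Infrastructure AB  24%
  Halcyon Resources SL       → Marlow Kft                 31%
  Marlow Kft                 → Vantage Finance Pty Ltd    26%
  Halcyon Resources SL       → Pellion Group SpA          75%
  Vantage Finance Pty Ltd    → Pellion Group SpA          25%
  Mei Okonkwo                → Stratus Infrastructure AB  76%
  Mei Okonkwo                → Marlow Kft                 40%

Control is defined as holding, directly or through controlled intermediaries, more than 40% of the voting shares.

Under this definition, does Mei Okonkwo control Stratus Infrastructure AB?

Yes

Mei holds 75% of Halcyon, so Mei controls Halcyon.
Halcyon and Mei together hold 24% + 76% = 100% of Stratus, so Mei controls Stratus.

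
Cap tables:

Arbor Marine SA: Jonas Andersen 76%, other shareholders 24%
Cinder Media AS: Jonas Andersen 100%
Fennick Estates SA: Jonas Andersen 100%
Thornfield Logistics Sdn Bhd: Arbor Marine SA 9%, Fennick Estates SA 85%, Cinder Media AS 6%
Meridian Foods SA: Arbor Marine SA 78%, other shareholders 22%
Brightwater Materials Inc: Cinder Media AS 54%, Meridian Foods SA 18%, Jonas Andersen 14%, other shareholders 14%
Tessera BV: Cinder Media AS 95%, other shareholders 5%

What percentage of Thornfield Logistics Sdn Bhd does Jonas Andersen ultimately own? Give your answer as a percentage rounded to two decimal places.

Jonas reaches Thornfield along 3 paths.
Via Arbor: 76% × 9% = 6.84%.
Via Fennick: 100% × 85% = 85%.
Via Cinder: 100% × 6% = 6%.
Total: 6.84% + 85% + 6% = 97.84%.

97.84%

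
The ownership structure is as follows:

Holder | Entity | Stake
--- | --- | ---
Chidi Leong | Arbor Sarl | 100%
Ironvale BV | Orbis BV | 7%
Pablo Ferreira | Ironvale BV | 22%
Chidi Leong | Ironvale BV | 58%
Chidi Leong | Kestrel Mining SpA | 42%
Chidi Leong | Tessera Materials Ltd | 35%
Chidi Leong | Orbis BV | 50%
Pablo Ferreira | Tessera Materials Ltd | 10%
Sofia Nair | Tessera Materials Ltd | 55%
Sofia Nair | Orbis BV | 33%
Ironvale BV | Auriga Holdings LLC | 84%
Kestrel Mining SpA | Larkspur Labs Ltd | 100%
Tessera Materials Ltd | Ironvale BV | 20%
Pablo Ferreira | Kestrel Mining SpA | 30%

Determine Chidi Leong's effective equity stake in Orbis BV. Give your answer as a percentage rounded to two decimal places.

54.55%

Chidi reaches Orbis along 3 paths.
Direct stake: 50% = 50%.
Via Tessera → Ironvale: 35% × 20% × 7% = 0.49%.
Via Ironvale: 58% × 7% = 4.06%.
Total: 50% + 0.49% + 4.06% = 54.55%.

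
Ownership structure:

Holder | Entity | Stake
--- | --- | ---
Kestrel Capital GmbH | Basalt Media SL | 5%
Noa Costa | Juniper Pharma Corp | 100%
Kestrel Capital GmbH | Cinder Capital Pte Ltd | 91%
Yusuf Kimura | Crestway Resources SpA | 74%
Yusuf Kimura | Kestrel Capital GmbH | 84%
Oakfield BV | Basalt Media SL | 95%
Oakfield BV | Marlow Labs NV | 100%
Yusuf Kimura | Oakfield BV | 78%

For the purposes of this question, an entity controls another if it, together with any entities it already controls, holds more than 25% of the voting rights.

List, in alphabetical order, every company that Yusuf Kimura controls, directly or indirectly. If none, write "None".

Yusuf holds 84% of Kestrel, so Yusuf controls Kestrel.
Yusuf holds 78% of Oakfield, so Yusuf controls Oakfield.
Kestrel holds 91% of Cinder, so Yusuf controls Cinder.
Oakfield holds 100% of Marlow, so Yusuf controls Marlow.
Yusuf holds 74% of Crestway, so Yusuf controls Crestway.
Kestrel and Oakfield together hold 5% + 95% = 100% of Basalt, so Yusuf controls Basalt.
No other company's threshold is met.

Basalt Media SL, Cinder Capital Pte Ltd, Crestway Resources SpA, Kestrel Capital GmbH, Marlow Labs NV, Oakfield BV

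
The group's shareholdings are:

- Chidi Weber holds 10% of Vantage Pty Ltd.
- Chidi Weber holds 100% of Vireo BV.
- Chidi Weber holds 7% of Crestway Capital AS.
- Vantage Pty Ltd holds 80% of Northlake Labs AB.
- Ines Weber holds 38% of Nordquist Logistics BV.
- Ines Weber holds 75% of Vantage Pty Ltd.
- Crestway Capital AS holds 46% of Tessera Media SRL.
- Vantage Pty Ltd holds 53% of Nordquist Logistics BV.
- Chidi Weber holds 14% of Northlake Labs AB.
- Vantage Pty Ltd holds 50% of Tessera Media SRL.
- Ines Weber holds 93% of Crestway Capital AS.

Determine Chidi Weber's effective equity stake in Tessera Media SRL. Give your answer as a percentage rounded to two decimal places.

Chidi reaches Tessera along 2 paths.
Via Vantage: 10% × 50% = 5%.
Via Crestway: 7% × 46% = 3.22%.
Total: 5% + 3.22% = 8.22%.

8.22%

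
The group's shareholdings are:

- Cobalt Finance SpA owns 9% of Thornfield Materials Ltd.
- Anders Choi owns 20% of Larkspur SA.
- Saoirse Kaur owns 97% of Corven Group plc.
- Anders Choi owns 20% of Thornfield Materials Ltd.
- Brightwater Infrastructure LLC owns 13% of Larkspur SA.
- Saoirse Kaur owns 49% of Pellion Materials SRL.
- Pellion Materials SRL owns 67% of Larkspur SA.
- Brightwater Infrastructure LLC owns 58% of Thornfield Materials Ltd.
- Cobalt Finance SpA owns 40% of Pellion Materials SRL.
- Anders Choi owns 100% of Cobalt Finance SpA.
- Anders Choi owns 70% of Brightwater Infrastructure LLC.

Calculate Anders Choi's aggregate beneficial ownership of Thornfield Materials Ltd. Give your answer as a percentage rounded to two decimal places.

69.60%

Anders reaches Thornfield along 3 paths.
Direct stake: 20% = 20%.
Via Cobalt: 100% × 9% = 9%.
Via Brightwater: 70% × 58% = 40.6%.
Total: 20% + 9% + 40.6% = 69.6%.
Rounded: 69.60%.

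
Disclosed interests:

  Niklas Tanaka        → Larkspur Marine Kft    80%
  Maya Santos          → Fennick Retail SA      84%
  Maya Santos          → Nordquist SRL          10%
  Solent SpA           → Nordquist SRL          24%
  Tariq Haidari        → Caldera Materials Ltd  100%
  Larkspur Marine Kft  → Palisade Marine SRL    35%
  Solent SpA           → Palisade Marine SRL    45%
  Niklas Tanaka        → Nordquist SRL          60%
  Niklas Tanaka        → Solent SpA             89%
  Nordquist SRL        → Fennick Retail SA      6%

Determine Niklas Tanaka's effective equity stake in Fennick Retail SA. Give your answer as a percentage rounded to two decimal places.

4.88%

Niklas reaches Fennick along 2 paths.
Via Nordquist: 60% × 6% = 3.6%.
Via Solent → Nordquist: 89% × 24% × 6% = 1.2816%.
Total: 3.6% + 1.2816% = 4.8816%.
Rounded: 4.88%.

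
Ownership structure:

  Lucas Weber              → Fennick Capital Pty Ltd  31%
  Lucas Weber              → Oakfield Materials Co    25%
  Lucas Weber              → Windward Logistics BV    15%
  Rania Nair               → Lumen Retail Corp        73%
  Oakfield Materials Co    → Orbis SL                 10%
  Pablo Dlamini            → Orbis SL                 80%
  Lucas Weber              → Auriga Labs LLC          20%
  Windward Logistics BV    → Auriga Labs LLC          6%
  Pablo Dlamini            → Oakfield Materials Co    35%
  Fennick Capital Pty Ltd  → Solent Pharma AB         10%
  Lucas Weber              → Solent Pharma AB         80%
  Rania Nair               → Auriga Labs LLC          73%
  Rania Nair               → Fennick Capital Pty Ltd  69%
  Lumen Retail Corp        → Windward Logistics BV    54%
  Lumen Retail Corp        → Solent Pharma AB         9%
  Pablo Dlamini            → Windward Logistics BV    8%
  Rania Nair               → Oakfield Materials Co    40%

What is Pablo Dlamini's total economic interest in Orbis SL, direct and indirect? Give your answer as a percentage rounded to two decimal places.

83.50%

Pablo reaches Orbis along 2 paths.
Via Oakfield: 35% × 10% = 3.5%.
Direct stake: 80% = 80%.
Total: 3.5% + 80% = 83.5%.
Rounded: 83.50%.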